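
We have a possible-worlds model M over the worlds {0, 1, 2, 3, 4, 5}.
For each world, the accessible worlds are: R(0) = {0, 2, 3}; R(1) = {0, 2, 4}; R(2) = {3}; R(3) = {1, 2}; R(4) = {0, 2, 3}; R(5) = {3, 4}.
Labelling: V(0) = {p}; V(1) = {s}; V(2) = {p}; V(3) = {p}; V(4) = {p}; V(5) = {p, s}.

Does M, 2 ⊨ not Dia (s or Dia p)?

No

At 2: Dia (s or Dia p) is true, so not Dia (s or Dia p) is false.
  At 2: Dia (s or Dia p) requires s or Dia p at some successor in {3}.
    s or Dia p holds at 3, so Dia (s or Dia p) is true at 2.
      At 3: s is false, Dia p is true, so s or Dia p is true.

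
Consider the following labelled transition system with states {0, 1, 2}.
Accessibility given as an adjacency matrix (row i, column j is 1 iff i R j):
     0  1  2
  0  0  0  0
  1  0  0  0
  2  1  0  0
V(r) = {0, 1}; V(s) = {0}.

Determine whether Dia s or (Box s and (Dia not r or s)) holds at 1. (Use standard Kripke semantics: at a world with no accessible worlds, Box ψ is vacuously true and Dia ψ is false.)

No

Recall that Box ψ holds at a world iff ψ holds at every accessible world, and Dia ψ holds iff ψ holds at some accessible world.
At 1: Dia s is false, Box s and (Dia not r or s) is false, so Dia s or (Box s and (Dia not r or s)) is false.
  At 1: no accessible worlds, so Dia s is false.
  At 1: Box s is true, Dia not r or s is false, so Box s and (Dia not r or s) is false.
    At 1: no accessible worlds, so Box s holds vacuously.
    At 1: Dia not r is false, s is false, so Dia not r or s is false.
      At 1: no accessible worlds, so Dia not r is false.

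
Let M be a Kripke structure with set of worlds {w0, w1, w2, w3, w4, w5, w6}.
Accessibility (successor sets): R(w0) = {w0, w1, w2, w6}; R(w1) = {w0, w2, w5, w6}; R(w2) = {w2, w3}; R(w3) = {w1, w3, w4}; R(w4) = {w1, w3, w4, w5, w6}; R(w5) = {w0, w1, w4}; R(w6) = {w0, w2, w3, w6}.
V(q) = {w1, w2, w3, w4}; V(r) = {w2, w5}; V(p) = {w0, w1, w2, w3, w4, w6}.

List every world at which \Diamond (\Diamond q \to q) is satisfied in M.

Recall that \Diamond ψ holds at a world iff ψ holds at some accessible world.
Let φ = \Diamond (\Diamond q \to q). Evaluate φ at each world:
  w0 (successors {w0, w1, w2, w6}): φ is true.
  w1 (successors {w0, w2, w5, w6}): φ is true.
  w2 (successors {w2, w3}): φ is true.
  w3 (successors {w1, w3, w4}): φ is true.
  w4 (successors {w1, w3, w4, w5, w6}): φ is true.
  w5 (successors {w0, w1, w4}): φ is true.
  w6 (successors {w0, w2, w3, w6}): φ is true.
For instance, at w2:
  At w2: \Diamond (\Diamond q \to q) requires \Diamond q \to q at some successor in {w2, w3}.
    \Diamond q \to q holds at w2, so \Diamond (\Diamond q \to q) is true at w2.
      At w2: \Diamond q is true, q is true, so \Diamond q \to q is true.
Satisfying worlds: {w0, w1, w2, w3, w4, w5, w6}

w0, w1, w2, w3, w4, w5, w6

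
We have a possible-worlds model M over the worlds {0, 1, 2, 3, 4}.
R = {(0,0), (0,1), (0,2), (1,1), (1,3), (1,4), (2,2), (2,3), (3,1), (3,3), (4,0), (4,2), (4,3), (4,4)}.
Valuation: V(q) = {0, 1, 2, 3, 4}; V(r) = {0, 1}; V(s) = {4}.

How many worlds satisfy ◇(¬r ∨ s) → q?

Let φ = ◇(¬r ∨ s) → q. Evaluate φ at each world:
  0 (successors {0, 1, 2}): φ is true.
  1 (successors {1, 3, 4}): φ is true.
  2 (successors {2, 3}): φ is true.
  3 (successors {1, 3}): φ is true.
  4 (successors {0, 2, 3, 4}): φ is true.
For instance, at 2:
  At 2: ◇(¬r ∨ s) is true, q is true, so ◇(¬r ∨ s) → q is true.
    At 2: ◇(¬r ∨ s) requires ¬r ∨ s at some successor in {2, 3}.
      ¬r ∨ s holds at 2, so ◇(¬r ∨ s) is true at 2.
Satisfying worlds: {0, 1, 2, 3, 4}

5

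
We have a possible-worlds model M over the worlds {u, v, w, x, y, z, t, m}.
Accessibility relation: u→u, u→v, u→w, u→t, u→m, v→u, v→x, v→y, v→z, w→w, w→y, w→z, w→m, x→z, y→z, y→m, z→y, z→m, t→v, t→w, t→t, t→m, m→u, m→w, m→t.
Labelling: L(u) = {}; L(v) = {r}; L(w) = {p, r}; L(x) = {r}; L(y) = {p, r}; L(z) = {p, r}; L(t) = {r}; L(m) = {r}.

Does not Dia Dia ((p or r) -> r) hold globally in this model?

No

Let φ = not Dia Dia ((p or r) -> r). Evaluate φ at each world:
  u (successors {u, v, w, t, m}): φ is false.
  v (successors {u, x, y, z}): φ is false.
  w (successors {w, y, z, m}): φ is false.
  x (successors {z}): φ is false.
  y (successors {z, m}): φ is false.
  z (successors {y, m}): φ is false.
  t (successors {v, w, t, m}): φ is false.
  m (successors {u, w, t}): φ is false.
Detail at u (counterexample):
  At u: Dia Dia ((p or r) -> r) is true, so not Dia Dia ((p or r) -> r) is false.
    At u: Dia Dia ((p or r) -> r) requires Dia ((p or r) -> r) at some successor in {u, v, w, t, m}.
      Dia ((p or r) -> r) holds at u, so Dia Dia ((p or r) -> r) is true at u.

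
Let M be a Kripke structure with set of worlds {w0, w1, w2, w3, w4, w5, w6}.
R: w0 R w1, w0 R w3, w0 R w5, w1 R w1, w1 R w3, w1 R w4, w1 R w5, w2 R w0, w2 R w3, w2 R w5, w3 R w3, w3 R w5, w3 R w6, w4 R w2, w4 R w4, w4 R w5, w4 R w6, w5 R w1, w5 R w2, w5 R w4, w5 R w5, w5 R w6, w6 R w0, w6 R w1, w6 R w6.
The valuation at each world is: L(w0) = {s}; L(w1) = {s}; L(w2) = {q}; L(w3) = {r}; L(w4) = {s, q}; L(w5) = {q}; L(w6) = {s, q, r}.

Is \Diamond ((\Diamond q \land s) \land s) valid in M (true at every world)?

Yes

Recall that \Diamond ψ holds at a world iff ψ holds at some accessible world.
Let φ = \Diamond ((\Diamond q \land s) \land s). Evaluate φ at each world:
  w0 (successors {w1, w3, w5}): φ is true.
  w1 (successors {w1, w3, w4, w5}): φ is true.
  w2 (successors {w0, w3, w5}): φ is true.
  w3 (successors {w3, w5, w6}): φ is true.
  w4 (successors {w2, w4, w5, w6}): φ is true.
  w5 (successors {w1, w2, w4, w5, w6}): φ is true.
  w6 (successors {w0, w1, w6}): φ is true.
For instance, at w5:
  At w5: \Diamond ((\Diamond q \land s) \land s) requires (\Diamond q \land s) \land s at some successor in {w1, w2, w4, w5, w6}.
    (\Diamond q \land s) \land s holds at w1, so \Diamond ((\Diamond q \land s) \land s) is true at w5.
      At w1: \Diamond q \land s is true, s is true, so (\Diamond q \land s) \land s is true.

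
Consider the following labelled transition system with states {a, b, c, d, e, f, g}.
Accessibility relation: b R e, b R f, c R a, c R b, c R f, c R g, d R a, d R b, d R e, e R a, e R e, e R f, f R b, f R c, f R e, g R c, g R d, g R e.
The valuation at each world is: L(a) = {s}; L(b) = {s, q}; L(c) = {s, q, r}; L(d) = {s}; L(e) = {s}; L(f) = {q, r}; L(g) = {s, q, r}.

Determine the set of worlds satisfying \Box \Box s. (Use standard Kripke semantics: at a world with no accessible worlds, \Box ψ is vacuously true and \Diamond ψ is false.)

a

Recall that \Box ψ holds at a world iff ψ holds at every accessible world, and \Diamond ψ holds iff ψ holds at some accessible world.
Let φ = \Box \Box s. Evaluate φ at each world:
  a (successors ∅): φ is true.
  b (successors {e, f}): φ is false.
  c (successors {a, b, f, g}): φ is false.
  d (successors {a, b, e}): φ is false.
  e (successors {a, e, f}): φ is false.
  f (successors {b, c, e}): φ is false.
  g (successors {c, d, e}): φ is false.
For instance, at g:
  At g: \Box \Box s requires \Box s at every successor {c, d, e}.
    \Box s fails at c, so \Box \Box s is false at g.
      At c: \Box s requires s at every successor {a, b, f, g}.
        s fails at f, so \Box s is false at c.
Satisfying worlds: {a}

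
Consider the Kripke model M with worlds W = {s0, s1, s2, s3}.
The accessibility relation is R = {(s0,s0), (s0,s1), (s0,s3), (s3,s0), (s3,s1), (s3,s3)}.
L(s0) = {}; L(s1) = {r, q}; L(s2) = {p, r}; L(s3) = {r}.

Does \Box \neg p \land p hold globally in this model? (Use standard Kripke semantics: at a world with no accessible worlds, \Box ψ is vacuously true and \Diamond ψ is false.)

Let φ = \Box \neg p \land p. Evaluate φ at each world:
  s0 (successors {s0, s1, s3}): φ is false.
  s1 (successors ∅): φ is false.
  s2 (successors ∅): φ is true.
  s3 (successors {s0, s1, s3}): φ is false.
Detail at s0 (counterexample):
  At s0: \Box \neg p is true, p is false, so \Box \neg p \land p is false.
    At s0: \Box \neg p requires \neg p at every successor {s0, s1, s3}.
      At s0: \neg p is true.
      At s1: \neg p is true.
      At s3: \neg p is true.
    So \Box \neg p is true at s0.

No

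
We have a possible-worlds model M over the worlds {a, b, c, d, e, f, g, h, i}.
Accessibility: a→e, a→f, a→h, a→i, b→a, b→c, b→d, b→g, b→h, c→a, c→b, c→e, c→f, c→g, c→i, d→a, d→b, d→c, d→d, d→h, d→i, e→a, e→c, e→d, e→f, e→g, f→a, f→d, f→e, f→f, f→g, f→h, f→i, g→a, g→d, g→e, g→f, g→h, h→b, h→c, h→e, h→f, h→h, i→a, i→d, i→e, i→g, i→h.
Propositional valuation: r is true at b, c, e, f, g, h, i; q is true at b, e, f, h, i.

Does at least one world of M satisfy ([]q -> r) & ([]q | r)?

Let φ = ([]q -> r) & ([]q | r). Evaluate φ at each world:
  a (successors {e, f, h, i}): φ is false.
  b (successors {a, c, d, g, h}): φ is true.
  c (successors {a, b, e, f, g, i}): φ is true.
  d (successors {a, b, c, d, h, i}): φ is false.
  e (successors {a, c, d, f, g}): φ is true.
  f (successors {a, d, e, f, g, h, i}): φ is true.
  g (successors {a, d, e, f, h}): φ is true.
  h (successors {b, c, e, f, h}): φ is true.
  i (successors {a, d, e, g, h}): φ is true.
Detail at b (witness):
  At b: []q -> r is true, []q | r is true, so ([]q -> r) & ([]q | r) is true.
    At b: []q is false, r is true, so []q -> r is true.
      At b: []q requires q at every successor {a, c, d, g, h}.
        q fails at a, so []q is false at b.
    At b: []q is false, r is true, so []q | r is true.
      At b: []q requires q at every successor {a, c, d, g, h}.
        q fails at a, so []q is false at b.

Yes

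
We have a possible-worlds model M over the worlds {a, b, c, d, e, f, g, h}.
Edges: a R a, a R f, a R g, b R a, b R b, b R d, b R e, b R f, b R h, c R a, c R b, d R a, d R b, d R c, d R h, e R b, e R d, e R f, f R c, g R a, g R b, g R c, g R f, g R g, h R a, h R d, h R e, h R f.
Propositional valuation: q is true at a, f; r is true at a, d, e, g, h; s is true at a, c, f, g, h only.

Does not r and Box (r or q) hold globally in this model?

No

Recall that Box ψ holds at a world iff ψ holds at every accessible world, and Dia ψ holds iff ψ holds at some accessible world.
Let φ = not r and Box (r or q). Evaluate φ at each world:
  a (successors {a, f, g}): φ is false.
  b (successors {a, b, d, e, f, h}): φ is false.
  c (successors {a, b}): φ is false.
  d (successors {a, b, c, h}): φ is false.
  e (successors {b, d, f}): φ is false.
  f (successors {c}): φ is false.
  g (successors {a, b, c, f, g}): φ is false.
  h (successors {a, d, e, f}): φ is false.
Detail at a (counterexample):
  At a: not r is false, Box (r or q) is true, so not r and Box (r or q) is false.
    At a: Box (r or q) requires r or q at every successor {a, f, g}.
      At a: r or q is true.
      At f: r or q is true.
      At g: r or q is true.
    So Box (r or q) is true at a.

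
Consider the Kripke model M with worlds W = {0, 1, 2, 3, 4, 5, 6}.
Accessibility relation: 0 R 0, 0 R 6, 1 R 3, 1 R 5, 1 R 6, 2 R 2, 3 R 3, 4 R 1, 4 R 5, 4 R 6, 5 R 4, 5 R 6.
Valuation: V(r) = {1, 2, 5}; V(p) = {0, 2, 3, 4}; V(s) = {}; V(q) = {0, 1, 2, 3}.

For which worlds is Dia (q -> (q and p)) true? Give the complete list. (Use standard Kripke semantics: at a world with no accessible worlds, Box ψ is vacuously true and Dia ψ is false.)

0, 1, 2, 3, 4, 5

Let φ = Dia (q -> (q and p)). Evaluate φ at each world:
  0 (successors {0, 6}): φ is true.
  1 (successors {3, 5, 6}): φ is true.
  2 (successors {2}): φ is true.
  3 (successors {3}): φ is true.
  4 (successors {1, 5, 6}): φ is true.
  5 (successors {4, 6}): φ is true.
  6 (successors ∅): φ is false.
For instance, at 5:
  At 5: Dia (q -> (q and p)) requires q -> (q and p) at some successor in {4, 6}.
    q -> (q and p) holds at 4, so Dia (q -> (q and p)) is true at 5.
Satisfying worlds: {0, 1, 2, 3, 4, 5}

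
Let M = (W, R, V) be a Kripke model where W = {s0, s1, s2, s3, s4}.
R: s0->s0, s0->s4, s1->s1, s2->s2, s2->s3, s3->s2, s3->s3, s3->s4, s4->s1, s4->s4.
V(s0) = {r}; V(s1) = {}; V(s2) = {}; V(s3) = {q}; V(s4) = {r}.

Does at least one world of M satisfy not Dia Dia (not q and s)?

Yes

Let φ = not Dia Dia (not q and s). Evaluate φ at each world:
  s0 (successors {s0, s4}): φ is true.
  s1 (successors {s1}): φ is true.
  s2 (successors {s2, s3}): φ is true.
  s3 (successors {s2, s3, s4}): φ is true.
  s4 (successors {s1, s4}): φ is true.
Detail at s0 (witness):
  At s0: Dia Dia (not q and s) is false, so not Dia Dia (not q and s) is true.
    At s0: Dia Dia (not q and s) requires Dia (not q and s) at some successor in {s0, s4}.
      At s0: Dia (not q and s) is false.
      At s4: Dia (not q and s) is false.
    So Dia Dia (not q and s) is false at s0.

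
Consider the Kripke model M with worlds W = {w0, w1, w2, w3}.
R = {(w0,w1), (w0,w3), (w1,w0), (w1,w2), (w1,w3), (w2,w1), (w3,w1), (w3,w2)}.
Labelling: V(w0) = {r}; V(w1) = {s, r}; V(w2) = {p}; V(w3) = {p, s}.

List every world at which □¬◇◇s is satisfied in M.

none

Let φ = □¬◇◇s. Evaluate φ at each world:
  w0 (successors {w1, w3}): φ is false.
  w1 (successors {w0, w2, w3}): φ is false.
  w2 (successors {w1}): φ is false.
  w3 (successors {w1, w2}): φ is false.
For instance, at w0:
  At w0: □¬◇◇s requires ¬◇◇s at every successor {w1, w3}.
    ¬◇◇s fails at w1, so □¬◇◇s is false at w0.
      At w1: ◇◇s is true, so ¬◇◇s is false.
Satisfying worlds: none.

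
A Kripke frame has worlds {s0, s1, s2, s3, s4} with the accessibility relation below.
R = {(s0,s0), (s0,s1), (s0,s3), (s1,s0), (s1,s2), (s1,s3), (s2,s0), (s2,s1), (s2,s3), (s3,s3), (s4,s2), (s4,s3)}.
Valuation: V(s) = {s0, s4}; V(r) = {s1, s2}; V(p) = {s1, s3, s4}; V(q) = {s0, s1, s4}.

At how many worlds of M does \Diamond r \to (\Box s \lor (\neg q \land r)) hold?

2

Let φ = \Diamond r \to (\Box s \lor (\neg q \land r)). Evaluate φ at each world:
  s0 (successors {s0, s1, s3}): φ is false.
  s1 (successors {s0, s2, s3}): φ is false.
  s2 (successors {s0, s1, s3}): φ is true.
  s3 (successors {s3}): φ is true.
  s4 (successors {s2, s3}): φ is false.
For instance, at s3:
  At s3: \Diamond r is false, \Box s \lor (\neg q \land r) is false, so \Diamond r \to (\Box s \lor (\neg q \land r)) is true.
    At s3: \Diamond r requires r at some successor in {s3}.
      At s3: r is false.
    So \Diamond r is false at s3.
    At s3: \Box s is false, \neg q \land r is false, so \Box s \lor (\neg q \land r) is false.
      At s3: \Box s requires s at every successor {s3}.
        s fails at s3, so \Box s is false at s3.
Satisfying worlds: {s2, s3}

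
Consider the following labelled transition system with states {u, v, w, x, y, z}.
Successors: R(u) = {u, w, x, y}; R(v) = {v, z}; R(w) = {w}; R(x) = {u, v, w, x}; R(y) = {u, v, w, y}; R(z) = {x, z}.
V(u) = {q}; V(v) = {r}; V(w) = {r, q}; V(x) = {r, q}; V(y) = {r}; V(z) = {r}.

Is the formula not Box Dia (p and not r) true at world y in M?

Recall that Box ψ holds at a world iff ψ holds at every accessible world, and Dia ψ holds iff ψ holds at some accessible world.
At y: Box Dia (p and not r) is false, so not Box Dia (p and not r) is true.
  At y: Box Dia (p and not r) requires Dia (p and not r) at every successor {u, v, w, y}.
    Dia (p and not r) fails at u, so Box Dia (p and not r) is false at y.
      At u: Dia (p and not r) requires p and not r at some successor in {u, w, x, y}.
        At u: p and not r is false.
        At w: p and not r is false.
        At x: p and not r is false.
        At y: p and not r is false.
      So Dia (p and not r) is false at u.

Yes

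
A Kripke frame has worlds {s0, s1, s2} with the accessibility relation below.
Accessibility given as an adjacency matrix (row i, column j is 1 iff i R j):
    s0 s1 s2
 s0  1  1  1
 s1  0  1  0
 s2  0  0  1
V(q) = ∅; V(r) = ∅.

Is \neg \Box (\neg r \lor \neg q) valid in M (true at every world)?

Let φ = \neg \Box (\neg r \lor \neg q). Evaluate φ at each world:
  s0 (successors {s0, s1, s2}): φ is false.
  s1 (successors {s1}): φ is false.
  s2 (successors {s2}): φ is false.
Detail at s0 (counterexample):
  At s0: \Box (\neg r \lor \neg q) is true, so \neg \Box (\neg r \lor \neg q) is false.
    At s0: \Box (\neg r \lor \neg q) requires \neg r \lor \neg q at every successor {s0, s1, s2}.
      At s0: \neg r \lor \neg q is true.
      At s1: \neg r \lor \neg q is true.
      At s2: \neg r \lor \neg q is true.
    So \Box (\neg r \lor \neg q) is true at s0.

No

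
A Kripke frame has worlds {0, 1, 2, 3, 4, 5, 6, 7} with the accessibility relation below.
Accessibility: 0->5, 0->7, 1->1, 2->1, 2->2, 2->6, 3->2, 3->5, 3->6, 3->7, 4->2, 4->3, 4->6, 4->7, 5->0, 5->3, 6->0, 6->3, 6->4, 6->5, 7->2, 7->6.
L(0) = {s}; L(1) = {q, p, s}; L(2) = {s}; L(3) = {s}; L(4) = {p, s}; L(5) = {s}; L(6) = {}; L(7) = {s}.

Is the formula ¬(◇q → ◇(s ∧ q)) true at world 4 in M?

No

Recall that ◇ψ holds at a world iff ψ holds at some accessible world.
At 4: ◇q → ◇(s ∧ q) is true, so ¬(◇q → ◇(s ∧ q)) is false.
  At 4: ◇q is false, ◇(s ∧ q) is false, so ◇q → ◇(s ∧ q) is true.
    At 4: ◇q requires q at some successor in {2, 3, 6, 7}.
      At 2: q is false.
      At 3: q is false.
      At 6: q is false.
      At 7: q is false.
    So ◇q is false at 4.
    At 4: ◇(s ∧ q) requires s ∧ q at some successor in {2, 3, 6, 7}.
      At 2: s ∧ q is false.
      At 3: s ∧ q is false.
      At 6: s ∧ q is false.
      At 7: s ∧ q is false.
    So ◇(s ∧ q) is false at 4.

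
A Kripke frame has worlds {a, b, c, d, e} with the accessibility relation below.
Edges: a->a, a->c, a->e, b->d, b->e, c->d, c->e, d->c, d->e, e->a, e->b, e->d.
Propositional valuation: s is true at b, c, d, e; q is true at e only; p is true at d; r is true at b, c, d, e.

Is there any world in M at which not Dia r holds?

No

Recall that Dia ψ holds at a world iff ψ holds at some accessible world.
Let φ = not Dia r. Evaluate φ at each world:
  a (successors {a, c, e}): φ is false.
  b (successors {d, e}): φ is false.
  c (successors {d, e}): φ is false.
  d (successors {c, e}): φ is false.
  e (successors {a, b, d}): φ is false.
For instance, at c:
  At c: Dia r is true, so not Dia r is false.
    At c: Dia r requires r at some successor in {d, e}.
      r holds at d, so Dia r is true at c.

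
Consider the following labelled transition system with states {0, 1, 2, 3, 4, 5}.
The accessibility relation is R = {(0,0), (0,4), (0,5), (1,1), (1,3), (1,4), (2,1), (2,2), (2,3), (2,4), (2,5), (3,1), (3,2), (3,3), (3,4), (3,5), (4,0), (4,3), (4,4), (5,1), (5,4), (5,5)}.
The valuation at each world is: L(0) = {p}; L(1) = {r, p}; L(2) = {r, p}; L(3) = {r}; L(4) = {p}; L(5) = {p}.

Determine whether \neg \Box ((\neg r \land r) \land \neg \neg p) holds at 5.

Yes

At 5: \Box ((\neg r \land r) \land \neg \neg p) is false, so \neg \Box ((\neg r \land r) \land \neg \neg p) is true.
  At 5: \Box ((\neg r \land r) \land \neg \neg p) requires (\neg r \land r) \land \neg \neg p at every successor {1, 4, 5}.
    (\neg r \land r) \land \neg \neg p fails at 1, so \Box ((\neg r \land r) \land \neg \neg p) is false at 5.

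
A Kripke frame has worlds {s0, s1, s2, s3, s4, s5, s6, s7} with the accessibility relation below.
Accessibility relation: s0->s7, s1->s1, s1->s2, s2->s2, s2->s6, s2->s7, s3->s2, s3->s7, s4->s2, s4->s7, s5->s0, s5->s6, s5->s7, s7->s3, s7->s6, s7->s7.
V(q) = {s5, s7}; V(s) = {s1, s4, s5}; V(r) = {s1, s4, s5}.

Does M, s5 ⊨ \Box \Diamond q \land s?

At s5: \Box \Diamond q is false, s is true, so \Box \Diamond q \land s is false.
  At s5: \Box \Diamond q requires \Diamond q at every successor {s0, s6, s7}.
    \Diamond q fails at s6, so \Box \Diamond q is false at s5.
      At s6: no accessible worlds, so \Diamond q is false.

No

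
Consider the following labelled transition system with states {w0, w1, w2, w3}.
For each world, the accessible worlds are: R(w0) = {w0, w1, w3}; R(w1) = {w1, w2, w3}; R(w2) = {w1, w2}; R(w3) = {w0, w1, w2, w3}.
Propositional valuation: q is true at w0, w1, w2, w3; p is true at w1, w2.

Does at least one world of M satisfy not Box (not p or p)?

No

Let φ = not Box (not p or p). Evaluate φ at each world:
  w0 (successors {w0, w1, w3}): φ is false.
  w1 (successors {w1, w2, w3}): φ is false.
  w2 (successors {w1, w2}): φ is false.
  w3 (successors {w0, w1, w2, w3}): φ is false.
For instance, at w2:
  At w2: Box (not p or p) is true, so not Box (not p or p) is false.
    At w2: Box (not p or p) requires not p or p at every successor {w1, w2}.
      At w1: not p or p is true.
      At w2: not p or p is true.
    So Box (not p or p) is true at w2.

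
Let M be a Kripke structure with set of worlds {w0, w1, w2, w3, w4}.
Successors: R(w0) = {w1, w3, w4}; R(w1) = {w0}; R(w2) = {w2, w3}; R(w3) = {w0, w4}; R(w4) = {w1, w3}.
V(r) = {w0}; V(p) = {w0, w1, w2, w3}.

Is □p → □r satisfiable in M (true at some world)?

Yes

Let φ = □p → □r. Evaluate φ at each world:
  w0 (successors {w1, w3, w4}): φ is true.
  w1 (successors {w0}): φ is true.
  w2 (successors {w2, w3}): φ is false.
  w3 (successors {w0, w4}): φ is true.
  w4 (successors {w1, w3}): φ is false.
Detail at w0 (witness):
  At w0: □p is false, □r is false, so □p → □r is true.
    At w0: □p requires p at every successor {w1, w3, w4}.
      p fails at w4, so □p is false at w0.
    At w0: □r requires r at every successor {w1, w3, w4}.
      r fails at w1, so □r is false at w0.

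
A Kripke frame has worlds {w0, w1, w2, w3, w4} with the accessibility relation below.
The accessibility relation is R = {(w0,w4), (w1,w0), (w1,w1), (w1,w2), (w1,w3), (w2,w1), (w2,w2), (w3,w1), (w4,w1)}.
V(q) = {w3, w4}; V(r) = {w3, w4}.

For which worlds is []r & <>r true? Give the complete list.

Let φ = []r & <>r. Evaluate φ at each world:
  w0 (successors {w4}): φ is true.
  w1 (successors {w0, w1, w2, w3}): φ is false.
  w2 (successors {w1, w2}): φ is false.
  w3 (successors {w1}): φ is false.
  w4 (successors {w1}): φ is false.
For instance, at w1:
  At w1: []r is false, <>r is true, so []r & <>r is false.
    At w1: []r requires r at every successor {w0, w1, w2, w3}.
      r fails at w0, so []r is false at w1.
    At w1: <>r requires r at some successor in {w0, w1, w2, w3}.
      r holds at w3, so <>r is true at w1.
Satisfying worlds: {w0}

w0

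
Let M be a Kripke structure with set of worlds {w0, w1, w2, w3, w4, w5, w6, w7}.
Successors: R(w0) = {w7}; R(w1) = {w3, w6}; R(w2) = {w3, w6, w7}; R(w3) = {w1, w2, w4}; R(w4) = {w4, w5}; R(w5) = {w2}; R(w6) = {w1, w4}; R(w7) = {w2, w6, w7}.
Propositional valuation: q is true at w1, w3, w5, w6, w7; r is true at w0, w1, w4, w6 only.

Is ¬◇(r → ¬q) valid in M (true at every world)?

Let φ = ¬◇(r → ¬q). Evaluate φ at each world:
  w0 (successors {w7}): φ is false.
  w1 (successors {w3, w6}): φ is false.
  w2 (successors {w3, w6, w7}): φ is false.
  w3 (successors {w1, w2, w4}): φ is false.
  w4 (successors {w4, w5}): φ is false.
  w5 (successors {w2}): φ is false.
  w6 (successors {w1, w4}): φ is false.
  w7 (successors {w2, w6, w7}): φ is false.
Detail at w0 (counterexample):
  At w0: ◇(r → ¬q) is true, so ¬◇(r → ¬q) is false.
    At w0: ◇(r → ¬q) requires r → ¬q at some successor in {w7}.
      r → ¬q holds at w7, so ◇(r → ¬q) is true at w0.

No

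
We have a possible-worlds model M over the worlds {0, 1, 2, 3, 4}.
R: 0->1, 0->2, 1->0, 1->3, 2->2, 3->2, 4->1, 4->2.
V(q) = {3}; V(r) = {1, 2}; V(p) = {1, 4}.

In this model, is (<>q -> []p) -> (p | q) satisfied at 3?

Yes

Recall that []ψ holds at a world iff ψ holds at every accessible world, and <>ψ holds iff ψ holds at some accessible world.
At 3: <>q -> []p is true, p | q is true, so (<>q -> []p) -> (p | q) is true.
  At 3: <>q is false, []p is false, so <>q -> []p is true.
    At 3: <>q requires q at some successor in {2}.
      At 2: q is false.
    So <>q is false at 3.
    At 3: []p requires p at every successor {2}.
      p fails at 2, so []p is false at 3.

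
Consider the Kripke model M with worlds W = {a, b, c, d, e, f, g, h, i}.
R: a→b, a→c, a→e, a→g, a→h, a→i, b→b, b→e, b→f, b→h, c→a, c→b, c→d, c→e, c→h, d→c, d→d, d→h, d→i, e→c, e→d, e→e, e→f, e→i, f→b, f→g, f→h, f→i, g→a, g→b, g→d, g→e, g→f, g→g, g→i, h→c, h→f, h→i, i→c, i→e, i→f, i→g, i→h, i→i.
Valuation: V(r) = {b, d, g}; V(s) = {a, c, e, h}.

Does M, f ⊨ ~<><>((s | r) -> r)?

No

Recall that <>ψ holds at a world iff ψ holds at some accessible world.
At f: <><>((s | r) -> r) is true, so ~<><>((s | r) -> r) is false.
  At f: <><>((s | r) -> r) requires <>((s | r) -> r) at some successor in {b, g, h, i}.
    <>((s | r) -> r) holds at b, so <><>((s | r) -> r) is true at f.
      At b: <>((s | r) -> r) requires (s | r) -> r at some successor in {b, e, f, h}.
        (s | r) -> r holds at b, so <>((s | r) -> r) is true at b.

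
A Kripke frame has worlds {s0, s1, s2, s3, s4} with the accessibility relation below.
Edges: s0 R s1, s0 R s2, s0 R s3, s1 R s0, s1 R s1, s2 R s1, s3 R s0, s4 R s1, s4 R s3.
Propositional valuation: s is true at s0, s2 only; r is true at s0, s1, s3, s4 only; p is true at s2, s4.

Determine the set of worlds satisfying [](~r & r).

none

Let φ = [](~r & r). Evaluate φ at each world:
  s0 (successors {s1, s2, s3}): φ is false.
  s1 (successors {s0, s1}): φ is false.
  s2 (successors {s1}): φ is false.
  s3 (successors {s0}): φ is false.
  s4 (successors {s1, s3}): φ is false.
For instance, at s2:
  At s2: [](~r & r) requires ~r & r at every successor {s1}.
    ~r & r fails at s1, so [](~r & r) is false at s2.
Satisfying worlds: none.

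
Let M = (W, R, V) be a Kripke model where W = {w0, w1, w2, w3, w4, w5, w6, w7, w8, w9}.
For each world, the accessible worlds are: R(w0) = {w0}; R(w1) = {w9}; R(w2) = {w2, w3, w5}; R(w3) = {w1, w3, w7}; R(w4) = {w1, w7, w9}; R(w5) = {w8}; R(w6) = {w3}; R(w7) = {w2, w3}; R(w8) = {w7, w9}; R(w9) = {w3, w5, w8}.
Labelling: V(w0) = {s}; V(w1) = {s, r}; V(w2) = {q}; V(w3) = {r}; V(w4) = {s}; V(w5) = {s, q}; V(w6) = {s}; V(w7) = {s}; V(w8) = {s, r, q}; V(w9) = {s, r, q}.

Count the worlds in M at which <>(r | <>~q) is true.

Let φ = <>(r | <>~q). Evaluate φ at each world:
  w0 (successors {w0}): φ is true.
  w1 (successors {w9}): φ is true.
  w2 (successors {w2, w3, w5}): φ is true.
  w3 (successors {w1, w3, w7}): φ is true.
  w4 (successors {w1, w7, w9}): φ is true.
  w5 (successors {w8}): φ is true.
  w6 (successors {w3}): φ is true.
  w7 (successors {w2, w3}): φ is true.
  w8 (successors {w7, w9}): φ is true.
  w9 (successors {w3, w5, w8}): φ is true.
For instance, at w8:
  At w8: <>(r | <>~q) requires r | <>~q at some successor in {w7, w9}.
    r | <>~q holds at w7, so <>(r | <>~q) is true at w8.
      At w7: r is false, <>~q is true, so r | <>~q is true.
Satisfying worlds: {w0, w1, w2, w3, w4, w5, w6, w7, w8, w9}

10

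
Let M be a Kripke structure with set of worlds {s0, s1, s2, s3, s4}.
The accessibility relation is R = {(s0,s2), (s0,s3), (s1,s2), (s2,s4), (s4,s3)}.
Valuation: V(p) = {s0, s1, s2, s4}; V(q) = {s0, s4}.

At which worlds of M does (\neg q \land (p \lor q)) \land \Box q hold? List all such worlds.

Recall that \Box ψ holds at a world iff ψ holds at every accessible world, and \Diamond ψ holds iff ψ holds at some accessible world.
Let φ = (\neg q \land (p \lor q)) \land \Box q. Evaluate φ at each world:
  s0 (successors {s2, s3}): φ is false.
  s1 (successors {s2}): φ is false.
  s2 (successors {s4}): φ is true.
  s3 (successors ∅): φ is false.
  s4 (successors {s3}): φ is false.
For instance, at s4:
  At s4: \neg q \land (p \lor q) is false, \Box q is false, so (\neg q \land (p \lor q)) \land \Box q is false.
    At s4: \Box q requires q at every successor {s3}.
      q fails at s3, so \Box q is false at s4.
Satisfying worlds: {s2}

s2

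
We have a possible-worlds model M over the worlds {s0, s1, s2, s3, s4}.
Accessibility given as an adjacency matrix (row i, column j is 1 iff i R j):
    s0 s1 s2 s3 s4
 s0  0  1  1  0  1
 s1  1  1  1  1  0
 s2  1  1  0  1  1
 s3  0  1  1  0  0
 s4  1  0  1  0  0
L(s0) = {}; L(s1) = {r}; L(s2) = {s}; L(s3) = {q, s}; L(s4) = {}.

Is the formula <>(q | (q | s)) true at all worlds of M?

Let φ = <>(q | (q | s)). Evaluate φ at each world:
  s0 (successors {s1, s2, s4}): φ is true.
  s1 (successors {s0, s1, s2, s3}): φ is true.
  s2 (successors {s0, s1, s3, s4}): φ is true.
  s3 (successors {s1, s2}): φ is true.
  s4 (successors {s0, s2}): φ is true.
For instance, at s3:
  At s3: <>(q | (q | s)) requires q | (q | s) at some successor in {s1, s2}.
    q | (q | s) holds at s2, so <>(q | (q | s)) is true at s3.

Yes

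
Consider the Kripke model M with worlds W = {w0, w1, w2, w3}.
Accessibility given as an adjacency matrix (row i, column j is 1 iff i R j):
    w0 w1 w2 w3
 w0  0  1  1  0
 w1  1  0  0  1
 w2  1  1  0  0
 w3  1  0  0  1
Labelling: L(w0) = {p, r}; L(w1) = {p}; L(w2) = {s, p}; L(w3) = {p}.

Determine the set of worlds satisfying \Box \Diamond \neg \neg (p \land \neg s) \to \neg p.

Let φ = \Box \Diamond \neg \neg (p \land \neg s) \to \neg p. Evaluate φ at each world:
  w0 (successors {w1, w2}): φ is false.
  w1 (successors {w0, w3}): φ is false.
  w2 (successors {w0, w1}): φ is false.
  w3 (successors {w0, w3}): φ is false.
For instance, at w2:
  At w2: \Box \Diamond \neg \neg (p \land \neg s) is true, \neg p is false, so \Box \Diamond \neg \neg (p \land \neg s) \to \neg p is false.
    At w2: \Box \Diamond \neg \neg (p \land \neg s) requires \Diamond \neg \neg (p \land \neg s) at every successor {w0, w1}.
      At w0: \Diamond \neg \neg (p \land \neg s) is true.
      At w1: \Diamond \neg \neg (p \land \neg s) is true.
    So \Box \Diamond \neg \neg (p \land \neg s) is true at w2.
Satisfying worlds: none.

none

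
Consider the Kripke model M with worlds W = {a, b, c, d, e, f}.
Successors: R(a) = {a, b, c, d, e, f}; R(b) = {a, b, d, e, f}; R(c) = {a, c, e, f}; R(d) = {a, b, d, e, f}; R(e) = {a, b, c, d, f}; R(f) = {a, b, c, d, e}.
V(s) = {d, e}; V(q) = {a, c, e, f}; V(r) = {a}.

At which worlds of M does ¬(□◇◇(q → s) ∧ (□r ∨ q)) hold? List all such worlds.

Let φ = ¬(□◇◇(q → s) ∧ (□r ∨ q)). Evaluate φ at each world:
  a (successors {a, b, c, d, e, f}): φ is false.
  b (successors {a, b, d, e, f}): φ is true.
  c (successors {a, c, e, f}): φ is false.
  d (successors {a, b, d, e, f}): φ is true.
  e (successors {a, b, c, d, f}): φ is false.
  f (successors {a, b, c, d, e}): φ is false.
For instance, at a:
  At a: □◇◇(q → s) ∧ (□r ∨ q) is true, so ¬(□◇◇(q → s) ∧ (□r ∨ q)) is false.
    At a: □◇◇(q → s) is true, □r ∨ q is true, so □◇◇(q → s) ∧ (□r ∨ q) is true.
      At a: □◇◇(q → s) requires ◇◇(q → s) at every successor {a, b, c, d, e, f}.
        At a: ◇◇(q → s) is true.
        At b: ◇◇(q → s) is true.
        At c: ◇◇(q → s) is true.
        At d: ◇◇(q → s) is true.
        At e: ◇◇(q → s) is true.
        At f: ◇◇(q → s) is true.
      So □◇◇(q → s) is true at a.
      At a: □r is false, q is true, so □r ∨ q is true.
Satisfying worlds: {b, d}

b, d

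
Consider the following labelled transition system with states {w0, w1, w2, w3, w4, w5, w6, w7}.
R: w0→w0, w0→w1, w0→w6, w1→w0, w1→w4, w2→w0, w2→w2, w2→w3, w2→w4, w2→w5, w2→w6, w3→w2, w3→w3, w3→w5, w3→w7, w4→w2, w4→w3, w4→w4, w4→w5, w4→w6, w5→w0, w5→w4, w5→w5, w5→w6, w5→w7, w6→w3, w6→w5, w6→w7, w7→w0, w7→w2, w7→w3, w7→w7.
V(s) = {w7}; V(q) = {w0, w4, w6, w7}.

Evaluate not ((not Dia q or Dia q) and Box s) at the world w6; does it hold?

At w6: (not Dia q or Dia q) and Box s is false, so not ((not Dia q or Dia q) and Box s) is true.
  At w6: not Dia q or Dia q is true, Box s is false, so (not Dia q or Dia q) and Box s is false.
    At w6: not Dia q is false, Dia q is true, so not Dia q or Dia q is true.
      At w6: Dia q is true, so not Dia q is false.
      At w6: Dia q requires q at some successor in {w3, w5, w7}.
        q holds at w7, so Dia q is true at w6.
    At w6: Box s requires s at every successor {w3, w5, w7}.
      s fails at w3, so Box s is false at w6.

Yes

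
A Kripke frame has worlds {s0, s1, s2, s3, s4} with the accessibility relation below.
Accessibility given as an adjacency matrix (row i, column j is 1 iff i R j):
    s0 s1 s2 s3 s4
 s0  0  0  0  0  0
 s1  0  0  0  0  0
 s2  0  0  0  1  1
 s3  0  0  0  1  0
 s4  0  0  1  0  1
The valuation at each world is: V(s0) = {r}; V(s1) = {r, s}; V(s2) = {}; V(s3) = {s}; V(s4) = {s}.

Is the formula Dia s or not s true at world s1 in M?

At s1: Dia s is false, not s is false, so Dia s or not s is false.
  At s1: no accessible worlds, so Dia s is false.

No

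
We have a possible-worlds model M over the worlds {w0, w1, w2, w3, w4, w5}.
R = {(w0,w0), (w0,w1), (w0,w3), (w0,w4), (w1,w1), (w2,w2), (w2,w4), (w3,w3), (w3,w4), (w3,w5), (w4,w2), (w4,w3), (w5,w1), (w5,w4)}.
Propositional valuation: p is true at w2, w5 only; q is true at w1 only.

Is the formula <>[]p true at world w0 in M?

No

At w0: <>[]p requires []p at some successor in {w0, w1, w3, w4}.
  At w0: []p is false.
  At w1: []p is false.
  At w3: []p is false.
  At w4: []p is false.
So <>[]p is false at w0.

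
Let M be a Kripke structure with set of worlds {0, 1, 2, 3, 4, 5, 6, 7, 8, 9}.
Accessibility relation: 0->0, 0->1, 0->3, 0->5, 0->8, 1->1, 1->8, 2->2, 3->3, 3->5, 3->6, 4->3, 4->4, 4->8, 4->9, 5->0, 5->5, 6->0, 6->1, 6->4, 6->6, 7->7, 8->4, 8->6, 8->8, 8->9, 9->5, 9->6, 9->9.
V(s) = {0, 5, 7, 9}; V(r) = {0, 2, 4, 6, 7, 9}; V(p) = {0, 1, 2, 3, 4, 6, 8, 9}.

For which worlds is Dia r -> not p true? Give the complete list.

1, 5, 7

Recall that Dia ψ holds at a world iff ψ holds at some accessible world.
Let φ = Dia r -> not p. Evaluate φ at each world:
  0 (successors {0, 1, 3, 5, 8}): φ is false.
  1 (successors {1, 8}): φ is true.
  2 (successors {2}): φ is false.
  3 (successors {3, 5, 6}): φ is false.
  4 (successors {3, 4, 8, 9}): φ is false.
  5 (successors {0, 5}): φ is true.
  6 (successors {0, 1, 4, 6}): φ is false.
  7 (successors {7}): φ is true.
  8 (successors {4, 6, 8, 9}): φ is false.
  9 (successors {5, 6, 9}): φ is false.
For instance, at 0:
  At 0: Dia r is true, not p is false, so Dia r -> not p is false.
    At 0: Dia r requires r at some successor in {0, 1, 3, 5, 8}.
      r holds at 0, so Dia r is true at 0.
Satisfying worlds: {1, 5, 7}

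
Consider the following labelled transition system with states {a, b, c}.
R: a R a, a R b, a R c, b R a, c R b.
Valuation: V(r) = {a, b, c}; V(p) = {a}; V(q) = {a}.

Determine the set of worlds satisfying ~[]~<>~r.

Recall that []ψ holds at a world iff ψ holds at every accessible world, and <>ψ holds iff ψ holds at some accessible world.
Let φ = ~[]~<>~r. Evaluate φ at each world:
  a (successors {a, b, c}): φ is false.
  b (successors {a}): φ is false.
  c (successors {b}): φ is false.
For instance, at a:
  At a: []~<>~r is true, so ~[]~<>~r is false.
    At a: []~<>~r requires ~<>~r at every successor {a, b, c}.
      At a: ~<>~r is true.
      At b: ~<>~r is true.
      At c: ~<>~r is true.
    So []~<>~r is true at a.
Satisfying worlds: none.

none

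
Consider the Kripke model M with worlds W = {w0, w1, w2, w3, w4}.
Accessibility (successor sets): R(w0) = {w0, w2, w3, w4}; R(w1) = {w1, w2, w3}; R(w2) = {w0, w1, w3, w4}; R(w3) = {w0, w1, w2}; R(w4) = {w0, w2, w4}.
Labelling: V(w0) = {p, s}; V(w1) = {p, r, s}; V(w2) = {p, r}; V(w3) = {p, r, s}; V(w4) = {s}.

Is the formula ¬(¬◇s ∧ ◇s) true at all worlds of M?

Yes

Let φ = ¬(¬◇s ∧ ◇s). Evaluate φ at each world:
  w0 (successors {w0, w2, w3, w4}): φ is true.
  w1 (successors {w1, w2, w3}): φ is true.
  w2 (successors {w0, w1, w3, w4}): φ is true.
  w3 (successors {w0, w1, w2}): φ is true.
  w4 (successors {w0, w2, w4}): φ is true.
For instance, at w0:
  At w0: ¬◇s ∧ ◇s is false, so ¬(¬◇s ∧ ◇s) is true.
    At w0: ¬◇s is false, ◇s is true, so ¬◇s ∧ ◇s is false.
      At w0: ◇s is true, so ¬◇s is false.
      At w0: ◇s requires s at some successor in {w0, w2, w3, w4}.
        s holds at w0, so ◇s is true at w0.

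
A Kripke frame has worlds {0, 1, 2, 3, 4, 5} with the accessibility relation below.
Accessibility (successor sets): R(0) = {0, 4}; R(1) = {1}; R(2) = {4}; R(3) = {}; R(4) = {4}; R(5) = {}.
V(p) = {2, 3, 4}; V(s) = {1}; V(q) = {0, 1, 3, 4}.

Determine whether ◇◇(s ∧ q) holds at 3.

Recall that ◇ψ holds at a world iff ψ holds at some accessible world.
At 3: no accessible worlds, so ◇◇(s ∧ q) is false.

No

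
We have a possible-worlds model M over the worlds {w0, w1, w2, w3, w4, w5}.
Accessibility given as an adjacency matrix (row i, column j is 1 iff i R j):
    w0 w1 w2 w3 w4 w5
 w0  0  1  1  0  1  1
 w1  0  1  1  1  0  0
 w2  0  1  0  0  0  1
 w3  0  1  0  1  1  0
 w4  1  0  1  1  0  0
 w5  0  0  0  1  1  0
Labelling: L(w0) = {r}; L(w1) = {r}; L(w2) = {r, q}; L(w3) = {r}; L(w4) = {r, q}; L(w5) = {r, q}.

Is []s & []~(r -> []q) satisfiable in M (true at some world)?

No

Let φ = []s & []~(r -> []q). Evaluate φ at each world:
  w0 (successors {w1, w2, w4, w5}): φ is false.
  w1 (successors {w1, w2, w3}): φ is false.
  w2 (successors {w1, w5}): φ is false.
  w3 (successors {w1, w3, w4}): φ is false.
  w4 (successors {w0, w2, w3}): φ is false.
  w5 (successors {w3, w4}): φ is false.
For instance, at w1:
  At w1: []s is false, []~(r -> []q) is true, so []s & []~(r -> []q) is false.
    At w1: []s requires s at every successor {w1, w2, w3}.
      s fails at w1, so []s is false at w1.
    At w1: []~(r -> []q) requires ~(r -> []q) at every successor {w1, w2, w3}.
      At w1: ~(r -> []q) is true.
      At w2: ~(r -> []q) is true.
      At w3: ~(r -> []q) is true.
    So []~(r -> []q) is true at w1.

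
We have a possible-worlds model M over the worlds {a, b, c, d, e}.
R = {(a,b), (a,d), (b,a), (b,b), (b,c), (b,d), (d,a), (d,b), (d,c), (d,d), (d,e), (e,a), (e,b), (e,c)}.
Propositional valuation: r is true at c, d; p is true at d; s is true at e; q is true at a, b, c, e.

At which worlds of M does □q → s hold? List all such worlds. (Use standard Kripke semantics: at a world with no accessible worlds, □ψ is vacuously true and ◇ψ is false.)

a, b, d, e

Let φ = □q → s. Evaluate φ at each world:
  a (successors {b, d}): φ is true.
  b (successors {a, b, c, d}): φ is true.
  c (successors ∅): φ is false.
  d (successors {a, b, c, d, e}): φ is true.
  e (successors {a, b, c}): φ is true.
For instance, at e:
  At e: □q is true, s is true, so □q → s is true.
    At e: □q requires q at every successor {a, b, c}.
      At a: q is true.
      At b: q is true.
      At c: q is true.
    So □q is true at e.
Satisfying worlds: {a, b, d, e}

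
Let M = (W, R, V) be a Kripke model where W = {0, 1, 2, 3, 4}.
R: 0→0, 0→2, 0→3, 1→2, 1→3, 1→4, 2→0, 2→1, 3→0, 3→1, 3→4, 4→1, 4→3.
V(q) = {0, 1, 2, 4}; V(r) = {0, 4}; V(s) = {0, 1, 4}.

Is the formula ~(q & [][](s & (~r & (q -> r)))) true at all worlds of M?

Let φ = ~(q & [][](s & (~r & (q -> r)))). Evaluate φ at each world:
  0 (successors {0, 2, 3}): φ is true.
  1 (successors {2, 3, 4}): φ is true.
  2 (successors {0, 1}): φ is true.
  3 (successors {0, 1, 4}): φ is true.
  4 (successors {1, 3}): φ is true.
For instance, at 4:
  At 4: q & [][](s & (~r & (q -> r))) is false, so ~(q & [][](s & (~r & (q -> r)))) is true.
    At 4: q is true, [][](s & (~r & (q -> r))) is false, so q & [][](s & (~r & (q -> r))) is false.
      At 4: [][](s & (~r & (q -> r))) requires [](s & (~r & (q -> r))) at every successor {1, 3}.
        [](s & (~r & (q -> r))) fails at 1, so [][](s & (~r & (q -> r))) is false at 4.

Yes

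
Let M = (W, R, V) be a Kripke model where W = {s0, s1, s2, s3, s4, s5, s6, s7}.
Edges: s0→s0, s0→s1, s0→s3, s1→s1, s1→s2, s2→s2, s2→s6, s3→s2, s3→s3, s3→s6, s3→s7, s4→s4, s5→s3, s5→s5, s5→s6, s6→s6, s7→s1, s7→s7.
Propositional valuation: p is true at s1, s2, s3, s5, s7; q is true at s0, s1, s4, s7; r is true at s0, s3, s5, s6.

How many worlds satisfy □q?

Let φ = □q. Evaluate φ at each world:
  s0 (successors {s0, s1, s3}): φ is false.
  s1 (successors {s1, s2}): φ is false.
  s2 (successors {s2, s6}): φ is false.
  s3 (successors {s2, s3, s6, s7}): φ is false.
  s4 (successors {s4}): φ is true.
  s5 (successors {s3, s5, s6}): φ is false.
  s6 (successors {s6}): φ is false.
  s7 (successors {s1, s7}): φ is true.
For instance, at s3:
  At s3: □q requires q at every successor {s2, s3, s6, s7}.
    q fails at s2, so □q is false at s3.
Satisfying worlds: {s4, s7}

2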